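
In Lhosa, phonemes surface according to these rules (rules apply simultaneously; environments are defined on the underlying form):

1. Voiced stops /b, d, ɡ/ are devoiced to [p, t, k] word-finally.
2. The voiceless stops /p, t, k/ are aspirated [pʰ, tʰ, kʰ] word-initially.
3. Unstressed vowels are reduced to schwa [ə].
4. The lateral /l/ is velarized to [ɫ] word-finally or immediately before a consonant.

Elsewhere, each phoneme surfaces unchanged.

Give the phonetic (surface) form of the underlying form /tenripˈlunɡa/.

[tʰənrəpˈlunɡə]

/t/ — word-initial, word-initially — surfaces as [tʰ] (rule 2).
/e/ meets the environment for rule 3 (in an unstressed syllable) → [ə].
/i/ — between /r/ and /p/, in an unstressed syllable — surfaces as [ə] (rule 3).
/p/ (between /i/ and /l/) fails the environment for rule 2, so it stays [p].
/l/ (between /p/ and /u/) fails the environment for rule 4, so it stays [l].
/u/ (between /l/ and /n/): rule 3 targets it, but not in an unstressed syllable → unchanged [u].
/ɡ/ (between /n/ and /a/): rule 1 targets it, but not word-finally → unchanged [ɡ].
/a/ (word-final): in an unstressed syllable, so rule 3 applies → [ə].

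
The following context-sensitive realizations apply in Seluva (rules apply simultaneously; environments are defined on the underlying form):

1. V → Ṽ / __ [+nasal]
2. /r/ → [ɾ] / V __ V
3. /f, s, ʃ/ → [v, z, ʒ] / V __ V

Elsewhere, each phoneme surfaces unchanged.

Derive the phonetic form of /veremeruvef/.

[veɾẽmeɾuvef]

/v/ — not in any rule's target class → [v].
/e/ (between /v/ and /r/) fails the environment for rule 1, so it stays [e].
/r/ meets the environment for rule 2 (between two vowels) → [ɾ].
/e/ (between /r/ and /m/) occurs before a nasal consonant → [ẽ] by rule 1.
/m/ (between /e/ and /e/): no rule targets it → [m].
/e/ (between /m/ and /r/): rule 1 targets it, but not before a nasal consonant → unchanged [e].
/r/ meets the environment for rule 2 (between two vowels) → [ɾ].
/u/ (between /r/ and /v/) is in the target of rule 1 but the environment (before a nasal consonant) is not met → [u].
/v/ stays [v].
/e/ (between /v/ and /f/): rule 1 targets it, but not before a nasal consonant → unchanged [e].
/f/ — word-final; rule 3 does not apply here → [f].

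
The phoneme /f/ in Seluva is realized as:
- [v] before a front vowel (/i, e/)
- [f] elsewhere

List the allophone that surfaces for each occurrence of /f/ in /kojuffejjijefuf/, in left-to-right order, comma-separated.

Occurrence 1 (position 5): no conditioning environment matches → elsewhere allophone [f].
Occurrence 2 (position 6): before a front vowel (/i, e/) → [v].
Occurrence 3 (position 13): no conditioning environment matches → elsewhere allophone [f].
Occurrence 4 (position 15): no conditioning environment matches → elsewhere allophone [f].

[f], [v], [f], [f]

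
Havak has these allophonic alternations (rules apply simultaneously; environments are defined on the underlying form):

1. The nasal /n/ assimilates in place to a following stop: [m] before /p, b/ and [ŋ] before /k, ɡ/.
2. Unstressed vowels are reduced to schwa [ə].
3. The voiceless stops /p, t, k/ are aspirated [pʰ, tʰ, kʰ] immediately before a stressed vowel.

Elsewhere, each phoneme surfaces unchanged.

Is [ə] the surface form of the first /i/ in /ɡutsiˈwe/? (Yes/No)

/i/ meets the environment for rule 2 (in an unstressed syllable) → [ə].
The actual realization is [ə], which matches [ə].

Yes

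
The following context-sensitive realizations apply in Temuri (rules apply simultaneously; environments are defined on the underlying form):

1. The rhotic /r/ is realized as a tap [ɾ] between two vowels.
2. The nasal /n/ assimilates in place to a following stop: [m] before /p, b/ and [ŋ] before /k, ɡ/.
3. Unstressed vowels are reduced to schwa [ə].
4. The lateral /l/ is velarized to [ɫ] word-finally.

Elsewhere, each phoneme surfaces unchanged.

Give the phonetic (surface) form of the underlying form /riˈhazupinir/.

[rəˈhazəpənər]

/r/ (word-initial) is in the target of rule 1 but the environment (between two vowels) is not met → [r].
/i/ (between /r/ and /h/) occurs in an unstressed syllable → [ə] by rule 3.
/h/ stays [h].
/a/ (between /h/ and /z/) fails the environment for rule 3, so it stays [a].
/z/ — not in any rule's target class → [z].
/u/ meets the environment for rule 3 (in an unstressed syllable) → [ə].
/p/ stays [p].
/i/ (between /p/ and /n/): in an unstressed syllable, so rule 3 applies → [ə].
/n/ (between /i/ and /i/) fails the environment for rule 2, so it stays [n].
/i/ (between /n/ and /r/): in an unstressed syllable, so rule 3 applies → [ə].
/r/ (word-final) is in the target of rule 1 but the environment (between two vowels) is not met → [r].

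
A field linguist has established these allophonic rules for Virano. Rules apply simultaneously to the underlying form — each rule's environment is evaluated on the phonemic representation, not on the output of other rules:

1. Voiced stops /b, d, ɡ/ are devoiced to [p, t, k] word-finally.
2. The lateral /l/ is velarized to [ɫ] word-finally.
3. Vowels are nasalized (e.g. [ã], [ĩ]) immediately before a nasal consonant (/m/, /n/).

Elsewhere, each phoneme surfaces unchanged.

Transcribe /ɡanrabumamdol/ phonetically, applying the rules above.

/ɡ/ (word-initial): rule 1 targets it, but not word-finally → unchanged [ɡ].
/a/ meets the environment for rule 3 (before a nasal consonant) → [ã].
/n/ — not in any rule's target class → [n].
/r/ — not in any rule's target class → [r].
/a/ (between /r/ and /b/) fails the environment for rule 3, so it stays [a].
/b/ (between /a/ and /u/) is in the target of rule 1 but the environment (word-finally) is not met → [b].
/u/ meets the environment for rule 3 (before a nasal consonant) → [ũ].
/m/ stays [m].
/a/ meets the environment for rule 3 (before a nasal consonant) → [ã].
/m/ (between /a/ and /d/): no rule targets it → [m].
/d/ (between /m/ and /o/) is in the target of rule 1 but the environment (word-finally) is not met → [d].
/o/ (between /d/ and /l/): rule 3 targets it, but not before a nasal consonant → unchanged [o].
/l/ — word-final, word-finally — surfaces as [ɫ] (rule 2).

[ɡãnrabũmãmdoɫ]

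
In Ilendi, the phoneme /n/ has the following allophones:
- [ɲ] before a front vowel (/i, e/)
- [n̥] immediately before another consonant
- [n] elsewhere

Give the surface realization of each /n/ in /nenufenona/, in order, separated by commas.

[ɲ], [n], [n], [n]

Occurrence 1 (position 1): before a front vowel (/i, e/) → [ɲ].
Occurrence 2 (position 3): no conditioning environment matches → elsewhere allophone [n].
Occurrence 3 (position 7): no conditioning environment matches → elsewhere allophone [n].
Occurrence 4 (position 9): no conditioning environment matches → elsewhere allophone [n].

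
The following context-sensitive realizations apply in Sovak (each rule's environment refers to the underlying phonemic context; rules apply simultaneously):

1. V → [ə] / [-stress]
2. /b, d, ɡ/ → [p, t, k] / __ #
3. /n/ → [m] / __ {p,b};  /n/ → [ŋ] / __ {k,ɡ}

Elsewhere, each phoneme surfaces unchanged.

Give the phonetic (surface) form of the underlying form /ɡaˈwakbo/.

/ɡ/ (word-initial): rule 2 targets it, but not word-finally → unchanged [ɡ].
Rule 1 applies to /a/ (between /ɡ/ and /w/: in an unstressed syllable) → [ə].
/w/ (between /a/ and /a/) is unaffected → [w].
/a/ (between /w/ and /k/) fails the environment for rule 1, so it stays [a].
/k/ (between /a/ and /b/) is unaffected → [k].
/b/ (between /k/ and /o/) fails the environment for rule 2, so it stays [b].
/o/ (word-final): in an unstressed syllable, so rule 1 applies → [ə].

[ɡəˈwakbə]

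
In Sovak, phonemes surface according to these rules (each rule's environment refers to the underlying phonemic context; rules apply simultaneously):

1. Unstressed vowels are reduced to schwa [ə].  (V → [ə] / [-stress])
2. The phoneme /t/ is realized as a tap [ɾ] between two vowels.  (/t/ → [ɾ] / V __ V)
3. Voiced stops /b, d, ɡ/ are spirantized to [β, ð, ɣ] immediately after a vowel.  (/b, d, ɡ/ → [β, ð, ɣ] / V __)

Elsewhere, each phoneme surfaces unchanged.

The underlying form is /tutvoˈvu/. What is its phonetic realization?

/t/ (word-initial) is in the target of rule 2 but the environment (between two vowels) is not met → [t].
/u/ — between /t/ and /t/, in an unstressed syllable — surfaces as [ə] (rule 1).
/t/ (between /u/ and /v/) fails the environment for rule 2, so it stays [t].
/v/ — not in any rule's target class → [v].
/o/ (between /v/ and /v/) occurs in an unstressed syllable → [ə] by rule 1.
/v/ (between /o/ and /u/): no rule targets it → [v].
/u/ — word-final; rule 1 does not apply here → [u].

[tətvəˈvu]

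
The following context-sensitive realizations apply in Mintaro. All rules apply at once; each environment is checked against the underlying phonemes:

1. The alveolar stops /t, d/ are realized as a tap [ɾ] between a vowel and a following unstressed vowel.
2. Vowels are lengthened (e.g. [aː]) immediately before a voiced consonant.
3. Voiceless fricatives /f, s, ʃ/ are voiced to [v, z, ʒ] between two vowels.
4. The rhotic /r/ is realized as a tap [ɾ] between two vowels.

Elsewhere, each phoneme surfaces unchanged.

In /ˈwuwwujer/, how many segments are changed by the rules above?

3

Segments that undergo a rule: /u/ → [uː] (rule 2); /u/ → [uː] (rule 2); /e/ → [eː] (rule 2).
All other segments surface unchanged.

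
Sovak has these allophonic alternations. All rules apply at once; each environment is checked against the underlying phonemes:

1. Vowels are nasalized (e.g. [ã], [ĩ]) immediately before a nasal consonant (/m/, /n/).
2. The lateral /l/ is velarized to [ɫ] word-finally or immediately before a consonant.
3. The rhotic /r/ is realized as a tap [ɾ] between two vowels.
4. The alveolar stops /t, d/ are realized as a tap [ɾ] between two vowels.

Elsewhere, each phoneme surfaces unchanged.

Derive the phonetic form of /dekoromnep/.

[dekoɾõmnep]

/d/ (word-initial): rule 4 targets it, but not between two vowels → unchanged [d].
/e/ (between /d/ and /k/): rule 1 targets it, but not before a nasal consonant → unchanged [e].
/k/ (between /e/ and /o/) is unaffected → [k].
/o/ (between /k/ and /r/): rule 1 targets it, but not before a nasal consonant → unchanged [o].
Rule 3 applies to /r/ (between /o/ and /o/: between two vowels) → [ɾ].
/o/ (between /r/ and /m/) occurs before a nasal consonant → [õ] by rule 1.
/m/ (between /o/ and /n/): no rule targets it → [m].
/n/ (between /m/ and /e/): no rule targets it → [n].
/e/ — between /n/ and /p/; rule 1 does not apply here → [e].
/p/ (word-final): no rule targets it → [p].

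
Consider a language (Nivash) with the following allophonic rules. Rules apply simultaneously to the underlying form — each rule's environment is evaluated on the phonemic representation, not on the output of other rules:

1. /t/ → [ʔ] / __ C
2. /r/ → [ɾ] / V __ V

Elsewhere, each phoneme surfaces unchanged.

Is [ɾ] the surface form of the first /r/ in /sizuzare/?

/r/ (between /a/ and /e/): between two vowels, so rule 2 applies → [ɾ].
The actual realization is [ɾ], which matches [ɾ].

Yes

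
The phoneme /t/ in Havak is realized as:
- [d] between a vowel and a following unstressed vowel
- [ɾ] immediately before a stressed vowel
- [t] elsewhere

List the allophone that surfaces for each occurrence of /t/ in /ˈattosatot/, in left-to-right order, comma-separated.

Occurrence 1 (position 2): no conditioning environment matches → elsewhere allophone [t].
Occurrence 2 (position 3): no conditioning environment matches → elsewhere allophone [t].
Occurrence 3 (position 7): between a vowel and a following unstressed vowel → [d].
Occurrence 4 (position 9): no conditioning environment matches → elsewhere allophone [t].

[t], [t], [d], [t]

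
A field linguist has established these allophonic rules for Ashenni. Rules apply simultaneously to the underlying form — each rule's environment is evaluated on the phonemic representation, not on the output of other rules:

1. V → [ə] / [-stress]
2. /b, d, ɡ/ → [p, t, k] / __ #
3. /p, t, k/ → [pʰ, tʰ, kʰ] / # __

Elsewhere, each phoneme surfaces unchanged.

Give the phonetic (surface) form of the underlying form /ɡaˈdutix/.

[ɡəˈdutəx]

/ɡ/ (word-initial): rule 2 targets it, but not word-finally → unchanged [ɡ].
Rule 1 applies to /a/ (between /ɡ/ and /d/: in an unstressed syllable) → [ə].
/d/ (between /a/ and /u/) fails the environment for rule 2, so it stays [d].
/u/ (between /d/ and /t/): rule 1 targets it, but not in an unstressed syllable → unchanged [u].
/t/ (between /u/ and /i/): rule 3 targets it, but not word-initially → unchanged [t].
/i/ (between /t/ and /x/): in an unstressed syllable, so rule 1 applies → [ə].
/x/ (word-final) is unaffected → [x].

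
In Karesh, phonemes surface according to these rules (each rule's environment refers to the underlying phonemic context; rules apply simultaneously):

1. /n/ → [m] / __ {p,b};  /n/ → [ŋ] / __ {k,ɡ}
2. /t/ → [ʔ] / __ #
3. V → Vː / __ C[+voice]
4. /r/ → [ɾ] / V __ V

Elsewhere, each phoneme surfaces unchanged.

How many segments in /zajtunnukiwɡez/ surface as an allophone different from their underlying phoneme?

Segments that undergo a rule: /a/ → [aː] (rule 3); /u/ → [uː] (rule 3); /i/ → [iː] (rule 3); /e/ → [eː] (rule 3).
All other segments surface unchanged.

4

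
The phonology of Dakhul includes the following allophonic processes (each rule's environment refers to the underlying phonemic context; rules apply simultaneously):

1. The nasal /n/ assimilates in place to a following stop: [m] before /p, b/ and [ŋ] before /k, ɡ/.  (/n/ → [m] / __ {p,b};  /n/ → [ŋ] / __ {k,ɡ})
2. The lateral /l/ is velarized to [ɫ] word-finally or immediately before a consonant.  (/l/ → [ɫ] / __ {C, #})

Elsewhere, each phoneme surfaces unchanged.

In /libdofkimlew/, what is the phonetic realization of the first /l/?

[l]

/l/ (word-initial) is in the target of rule 2 but the environment (word-finally or immediately before a consonant) is not met → [l].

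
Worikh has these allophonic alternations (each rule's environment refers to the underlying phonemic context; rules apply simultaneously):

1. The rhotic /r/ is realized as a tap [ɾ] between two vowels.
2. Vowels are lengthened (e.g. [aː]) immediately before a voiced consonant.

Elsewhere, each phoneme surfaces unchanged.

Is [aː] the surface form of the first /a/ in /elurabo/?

/a/ — between /r/ and /b/, before a voiced consonant — surfaces as [aː] (rule 2).
The actual realization is [aː], which matches [aː].

Yes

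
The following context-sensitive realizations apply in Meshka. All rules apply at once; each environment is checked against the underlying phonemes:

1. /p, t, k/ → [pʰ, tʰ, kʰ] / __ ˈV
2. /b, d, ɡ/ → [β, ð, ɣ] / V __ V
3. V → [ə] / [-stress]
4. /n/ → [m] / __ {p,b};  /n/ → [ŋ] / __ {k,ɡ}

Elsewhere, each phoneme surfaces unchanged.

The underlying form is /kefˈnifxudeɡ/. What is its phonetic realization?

/k/ (word-initial): rule 1 targets it, but not immediately before a stressed vowel → unchanged [k].
/e/ — between /k/ and /f/, in an unstressed syllable — surfaces as [ə] (rule 3).
/f/ stays [f].
/n/ (between /f/ and /i/) is in the target of rule 4 but the environment (before a labial or velar stop) is not met → [n].
/i/ (between /n/ and /f/) is in the target of rule 3 but the environment (in an unstressed syllable) is not met → [i].
/f/ stays [f].
/x/ (between /f/ and /u/) is unaffected → [x].
Rule 3 applies to /u/ (between /x/ and /d/: in an unstressed syllable) → [ə].
/d/ (between /u/ and /e/): between two vowels, so rule 2 applies → [ð].
/e/ (between /d/ and /ɡ/) occurs in an unstressed syllable → [ə] by rule 3.
/ɡ/ (word-final): rule 2 targets it, but not between two vowels → unchanged [ɡ].

[kəfˈnifxəðəɡ]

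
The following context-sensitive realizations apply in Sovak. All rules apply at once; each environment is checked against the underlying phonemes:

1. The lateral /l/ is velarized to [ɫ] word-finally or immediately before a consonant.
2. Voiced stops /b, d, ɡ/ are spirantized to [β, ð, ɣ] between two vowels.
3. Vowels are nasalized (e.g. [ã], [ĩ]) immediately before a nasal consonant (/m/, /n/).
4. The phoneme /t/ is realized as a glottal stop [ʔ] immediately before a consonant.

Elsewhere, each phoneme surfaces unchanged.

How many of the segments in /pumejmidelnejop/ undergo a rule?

Segments that undergo a rule: /u/ → [ũ] (rule 3); /d/ → [ð] (rule 2); /l/ → [ɫ] (rule 1).
All other segments surface unchanged.

3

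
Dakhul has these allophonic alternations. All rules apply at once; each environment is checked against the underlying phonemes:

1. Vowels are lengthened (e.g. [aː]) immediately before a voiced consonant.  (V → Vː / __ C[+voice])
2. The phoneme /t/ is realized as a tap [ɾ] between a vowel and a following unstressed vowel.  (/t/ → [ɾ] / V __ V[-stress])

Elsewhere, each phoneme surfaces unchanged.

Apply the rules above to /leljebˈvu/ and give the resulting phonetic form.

[leːljeːbˈvu]

/l/ (word-initial): no rule targets it → [l].
/e/ meets the environment for rule 1 (before a voiced consonant) → [eː].
/l/ (between /e/ and /j/) is unaffected → [l].
/j/ — not in any rule's target class → [j].
/e/ (between /j/ and /b/) occurs before a voiced consonant → [eː] by rule 1.
/b/ (between /e/ and /v/): no rule targets it → [b].
/v/ (between /b/ and /u/) is unaffected → [v].
/u/ (word-final) fails the environment for rule 1, so it stays [u].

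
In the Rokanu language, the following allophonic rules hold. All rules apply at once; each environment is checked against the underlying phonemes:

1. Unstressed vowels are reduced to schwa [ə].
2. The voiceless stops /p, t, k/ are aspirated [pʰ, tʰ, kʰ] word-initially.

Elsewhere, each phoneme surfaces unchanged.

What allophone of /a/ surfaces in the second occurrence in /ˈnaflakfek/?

/a/ (between /l/ and /k/) occurs in an unstressed syllable → [ə] by rule 1.

[ə]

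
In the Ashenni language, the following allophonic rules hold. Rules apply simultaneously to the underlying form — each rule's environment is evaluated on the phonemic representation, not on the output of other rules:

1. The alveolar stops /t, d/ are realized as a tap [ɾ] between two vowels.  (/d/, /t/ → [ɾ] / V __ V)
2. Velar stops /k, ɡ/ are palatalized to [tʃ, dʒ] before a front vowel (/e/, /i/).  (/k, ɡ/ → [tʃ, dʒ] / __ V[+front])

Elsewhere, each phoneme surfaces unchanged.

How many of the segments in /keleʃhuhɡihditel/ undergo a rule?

3

Segments that undergo a rule: /k/ → [tʃ] (rule 2); /ɡ/ → [dʒ] (rule 2); /t/ → [ɾ] (rule 1).
All other segments surface unchanged.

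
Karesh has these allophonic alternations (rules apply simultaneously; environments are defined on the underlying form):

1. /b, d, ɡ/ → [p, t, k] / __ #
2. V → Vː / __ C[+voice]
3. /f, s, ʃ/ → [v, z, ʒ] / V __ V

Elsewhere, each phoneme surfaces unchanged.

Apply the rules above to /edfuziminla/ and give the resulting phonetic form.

[eːdfuːziːmiːnla]

Rule 2 applies to /e/ (word-initial: before a voiced consonant) → [eː].
/d/ (between /e/ and /f/) is in the target of rule 1 but the environment (word-finally) is not met → [d].
/f/ (between /d/ and /u/) is in the target of rule 3 but the environment (between two vowels) is not met → [f].
/u/ (between /f/ and /z/): before a voiced consonant, so rule 2 applies → [uː].
/z/ (between /u/ and /i/) is unaffected → [z].
/i/ meets the environment for rule 2 (before a voiced consonant) → [iː].
/m/ stays [m].
/i/ (between /m/ and /n/): before a voiced consonant, so rule 2 applies → [iː].
/n/ (between /i/ and /l/): no rule targets it → [n].
/l/ (between /n/ and /a/) is unaffected → [l].
/a/ (word-final) is in the target of rule 2 but the environment (before a voiced consonant) is not met → [a].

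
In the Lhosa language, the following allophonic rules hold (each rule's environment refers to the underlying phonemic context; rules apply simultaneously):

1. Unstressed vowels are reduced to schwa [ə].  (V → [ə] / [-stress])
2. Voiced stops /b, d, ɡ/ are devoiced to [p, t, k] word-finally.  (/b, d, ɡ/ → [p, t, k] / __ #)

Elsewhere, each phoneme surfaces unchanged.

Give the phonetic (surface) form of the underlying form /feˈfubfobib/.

[fəˈfubfəbəp]

/e/ (between /f/ and /f/): in an unstressed syllable, so rule 1 applies → [ə].
/u/ — between /f/ and /b/; rule 1 does not apply here → [u].
/b/ (between /u/ and /f/): rule 2 targets it, but not word-finally → unchanged [b].
/o/ (between /f/ and /b/): in an unstressed syllable, so rule 1 applies → [ə].
/b/ (between /o/ and /i/): rule 2 targets it, but not word-finally → unchanged [b].
/i/ — between /b/ and /b/, in an unstressed syllable — surfaces as [ə] (rule 1).
/b/ meets the environment for rule 2 (word-finally) → [p].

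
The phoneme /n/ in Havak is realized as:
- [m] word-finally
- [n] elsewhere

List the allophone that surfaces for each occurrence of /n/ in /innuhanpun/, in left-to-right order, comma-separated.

Occurrence 1 (position 2): no conditioning environment matches → elsewhere allophone [n].
Occurrence 2 (position 3): no conditioning environment matches → elsewhere allophone [n].
Occurrence 3 (position 7): no conditioning environment matches → elsewhere allophone [n].
Occurrence 4 (position 10): word-finally → [m].

[n], [n], [n], [m]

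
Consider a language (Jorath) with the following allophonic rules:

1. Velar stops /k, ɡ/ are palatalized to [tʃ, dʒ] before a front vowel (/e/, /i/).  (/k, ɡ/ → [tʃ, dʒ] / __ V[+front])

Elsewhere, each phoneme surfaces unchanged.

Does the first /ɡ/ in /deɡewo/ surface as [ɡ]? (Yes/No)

Rule 1 applies to /ɡ/ (between /e/ and /e/: before a front vowel) → [dʒ].
The actual realization is [dʒ], not [ɡ].

No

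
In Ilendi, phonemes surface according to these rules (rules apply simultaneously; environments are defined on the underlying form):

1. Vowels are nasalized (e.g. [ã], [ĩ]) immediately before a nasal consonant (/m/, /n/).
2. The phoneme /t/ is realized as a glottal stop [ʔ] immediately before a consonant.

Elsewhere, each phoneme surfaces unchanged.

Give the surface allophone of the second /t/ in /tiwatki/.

[ʔ]

Rule 2 applies to /t/ (between /a/ and /k/: immediately before a consonant) → [ʔ].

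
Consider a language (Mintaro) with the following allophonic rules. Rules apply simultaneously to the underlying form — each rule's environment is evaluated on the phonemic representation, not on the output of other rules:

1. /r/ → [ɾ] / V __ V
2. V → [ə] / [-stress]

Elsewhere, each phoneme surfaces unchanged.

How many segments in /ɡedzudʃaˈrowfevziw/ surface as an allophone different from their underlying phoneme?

Segments that undergo a rule: /e/ → [ə] (rule 2); /u/ → [ə] (rule 2); /a/ → [ə] (rule 2); /r/ → [ɾ] (rule 1); /e/ → [ə] (rule 2); /i/ → [ə] (rule 2).
All other segments surface unchanged.

6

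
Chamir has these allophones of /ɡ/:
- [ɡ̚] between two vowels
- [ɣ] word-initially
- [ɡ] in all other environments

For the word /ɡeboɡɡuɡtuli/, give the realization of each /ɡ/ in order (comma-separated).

[ɣ], [ɡ], [ɡ], [ɡ]

Occurrence 1 (position 1): word-initially → [ɣ].
Occurrence 2 (position 5): no conditioning environment matches → elsewhere allophone [ɡ].
Occurrence 3 (position 6): no conditioning environment matches → elsewhere allophone [ɡ].
Occurrence 4 (position 8): no conditioning environment matches → elsewhere allophone [ɡ].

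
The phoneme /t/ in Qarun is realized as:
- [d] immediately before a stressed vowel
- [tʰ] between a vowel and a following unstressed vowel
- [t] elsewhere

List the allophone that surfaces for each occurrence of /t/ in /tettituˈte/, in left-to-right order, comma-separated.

[t], [t], [t], [tʰ], [d]

Occurrence 1 (position 1): no conditioning environment matches → elsewhere allophone [t].
Occurrence 2 (position 3): no conditioning environment matches → elsewhere allophone [t].
Occurrence 3 (position 4): no conditioning environment matches → elsewhere allophone [t].
Occurrence 4 (position 6): between a vowel and a following unstressed vowel → [tʰ].
Occurrence 5 (position 8): immediately before a stressed vowel → [d].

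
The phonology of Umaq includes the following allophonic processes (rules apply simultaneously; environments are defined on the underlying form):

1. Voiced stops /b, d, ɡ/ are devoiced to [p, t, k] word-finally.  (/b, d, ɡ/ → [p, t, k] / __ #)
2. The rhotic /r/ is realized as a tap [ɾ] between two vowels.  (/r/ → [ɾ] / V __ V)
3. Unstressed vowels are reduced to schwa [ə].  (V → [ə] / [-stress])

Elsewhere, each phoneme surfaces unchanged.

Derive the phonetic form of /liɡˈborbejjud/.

/l/ — not in any rule's target class → [l].
/i/ — between /l/ and /ɡ/, in an unstressed syllable — surfaces as [ə] (rule 3).
/ɡ/ (between /i/ and /b/): rule 1 targets it, but not word-finally → unchanged [ɡ].
/b/ (between /ɡ/ and /o/): rule 1 targets it, but not word-finally → unchanged [b].
/o/ — between /b/ and /r/; rule 3 does not apply here → [o].
/r/ — between /o/ and /b/; rule 2 does not apply here → [r].
/b/ — between /r/ and /e/; rule 1 does not apply here → [b].
/e/ (between /b/ and /j/) occurs in an unstressed syllable → [ə] by rule 3.
/j/ — not in any rule's target class → [j].
/j/ stays [j].
Rule 3 applies to /u/ (between /j/ and /d/: in an unstressed syllable) → [ə].
/d/ (word-final): word-finally, so rule 1 applies → [t].

[ləɡˈborbəjjət]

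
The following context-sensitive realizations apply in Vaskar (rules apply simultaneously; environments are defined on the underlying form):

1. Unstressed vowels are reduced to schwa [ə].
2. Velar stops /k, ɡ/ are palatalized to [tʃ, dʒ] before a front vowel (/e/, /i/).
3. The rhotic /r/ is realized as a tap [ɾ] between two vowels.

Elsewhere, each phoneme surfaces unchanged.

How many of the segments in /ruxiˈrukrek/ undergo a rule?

Segments that undergo a rule: /u/ → [ə] (rule 1); /i/ → [ə] (rule 1); /r/ → [ɾ] (rule 3); /e/ → [ə] (rule 1).
All other segments surface unchanged.

4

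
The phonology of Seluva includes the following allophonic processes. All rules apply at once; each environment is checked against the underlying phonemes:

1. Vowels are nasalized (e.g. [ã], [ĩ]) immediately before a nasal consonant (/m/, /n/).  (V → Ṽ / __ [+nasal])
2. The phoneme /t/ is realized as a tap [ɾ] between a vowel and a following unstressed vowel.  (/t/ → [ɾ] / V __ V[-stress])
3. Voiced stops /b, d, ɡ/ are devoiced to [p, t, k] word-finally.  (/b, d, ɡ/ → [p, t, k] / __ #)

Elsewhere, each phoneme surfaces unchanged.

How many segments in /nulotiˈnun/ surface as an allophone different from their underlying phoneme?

3

Segments that undergo a rule: /t/ → [ɾ] (rule 2); /i/ → [ĩ] (rule 1); /u/ → [ũ] (rule 1).
All other segments surface unchanged.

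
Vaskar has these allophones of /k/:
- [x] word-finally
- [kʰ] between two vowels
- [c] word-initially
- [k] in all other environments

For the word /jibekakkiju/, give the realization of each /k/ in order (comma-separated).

[kʰ], [k], [k]

Occurrence 1 (position 5): between two vowels → [kʰ].
Occurrence 2 (position 7): no conditioning environment matches → elsewhere allophone [k].
Occurrence 3 (position 8): no conditioning environment matches → elsewhere allophone [k].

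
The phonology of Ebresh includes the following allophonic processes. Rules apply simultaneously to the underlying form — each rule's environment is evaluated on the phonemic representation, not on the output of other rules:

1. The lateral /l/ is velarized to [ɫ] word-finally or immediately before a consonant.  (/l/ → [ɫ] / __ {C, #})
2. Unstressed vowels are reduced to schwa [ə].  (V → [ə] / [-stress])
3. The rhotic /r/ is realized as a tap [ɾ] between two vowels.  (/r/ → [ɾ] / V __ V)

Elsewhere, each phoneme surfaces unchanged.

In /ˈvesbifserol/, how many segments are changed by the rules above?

5

Segments that undergo a rule: /i/ → [ə] (rule 2); /e/ → [ə] (rule 2); /r/ → [ɾ] (rule 3); /o/ → [ə] (rule 2); /l/ → [ɫ] (rule 1).
All other segments surface unchanged.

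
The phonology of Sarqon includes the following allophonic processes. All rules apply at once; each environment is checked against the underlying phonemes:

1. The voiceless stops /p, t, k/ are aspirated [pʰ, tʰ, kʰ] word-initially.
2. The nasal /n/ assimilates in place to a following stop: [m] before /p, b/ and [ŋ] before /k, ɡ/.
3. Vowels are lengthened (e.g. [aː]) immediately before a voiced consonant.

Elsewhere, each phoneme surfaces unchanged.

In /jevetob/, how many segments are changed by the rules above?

2

Segments that undergo a rule: /e/ → [eː] (rule 3); /o/ → [oː] (rule 3).
All other segments surface unchanged.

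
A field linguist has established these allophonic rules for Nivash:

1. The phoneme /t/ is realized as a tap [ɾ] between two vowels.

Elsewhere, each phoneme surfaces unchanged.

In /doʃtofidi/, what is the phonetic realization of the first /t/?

/t/ (between /ʃ/ and /o/) fails the environment for rule 1, so it stays [t].

[t]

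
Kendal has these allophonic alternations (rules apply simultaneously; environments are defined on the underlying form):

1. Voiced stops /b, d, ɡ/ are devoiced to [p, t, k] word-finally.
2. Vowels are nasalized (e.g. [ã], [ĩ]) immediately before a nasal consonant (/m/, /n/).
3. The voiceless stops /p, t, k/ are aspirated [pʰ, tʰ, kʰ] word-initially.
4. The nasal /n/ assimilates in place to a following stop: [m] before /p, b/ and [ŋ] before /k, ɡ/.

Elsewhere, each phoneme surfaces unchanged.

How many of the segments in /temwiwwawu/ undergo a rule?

Segments that undergo a rule: /t/ → [tʰ] (rule 3); /e/ → [ẽ] (rule 2).
All other segments surface unchanged.

2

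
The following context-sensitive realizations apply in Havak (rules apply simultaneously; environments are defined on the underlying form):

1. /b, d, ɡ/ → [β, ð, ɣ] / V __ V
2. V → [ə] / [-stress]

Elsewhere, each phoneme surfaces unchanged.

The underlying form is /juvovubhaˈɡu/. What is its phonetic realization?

/u/ (between /j/ and /v/) occurs in an unstressed syllable → [ə] by rule 2.
/o/ — between /v/ and /v/, in an unstressed syllable — surfaces as [ə] (rule 2).
Rule 2 applies to /u/ (between /v/ and /b/: in an unstressed syllable) → [ə].
/b/ (between /u/ and /h/) fails the environment for rule 1, so it stays [b].
/a/ meets the environment for rule 2 (in an unstressed syllable) → [ə].
/ɡ/ meets the environment for rule 1 (between two vowels) → [ɣ].
/u/ (word-final) is in the target of rule 2 but the environment (in an unstressed syllable) is not met → [u].

[jəvəvəbhəˈɣu]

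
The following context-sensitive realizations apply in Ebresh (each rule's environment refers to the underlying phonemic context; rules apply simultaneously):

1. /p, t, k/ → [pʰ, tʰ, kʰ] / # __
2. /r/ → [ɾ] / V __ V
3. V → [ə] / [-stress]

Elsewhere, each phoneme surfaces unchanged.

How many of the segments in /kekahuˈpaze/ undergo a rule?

5

Segments that undergo a rule: /k/ → [kʰ] (rule 1); /e/ → [ə] (rule 3); /a/ → [ə] (rule 3); /u/ → [ə] (rule 3); /e/ → [ə] (rule 3).
All other segments surface unchanged.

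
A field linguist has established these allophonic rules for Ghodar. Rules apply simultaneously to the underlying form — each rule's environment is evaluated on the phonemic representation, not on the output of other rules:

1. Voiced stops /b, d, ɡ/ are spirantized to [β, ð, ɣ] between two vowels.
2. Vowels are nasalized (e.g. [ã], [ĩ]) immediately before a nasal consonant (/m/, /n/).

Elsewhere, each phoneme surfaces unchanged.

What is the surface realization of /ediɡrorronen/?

/e/ (word-initial) is in the target of rule 2 but the environment (before a nasal consonant) is not met → [e].
Rule 1 applies to /d/ (between /e/ and /i/: between two vowels) → [ð].
/i/ (between /d/ and /ɡ/): rule 2 targets it, but not before a nasal consonant → unchanged [i].
/ɡ/ (between /i/ and /r/): rule 1 targets it, but not between two vowels → unchanged [ɡ].
/r/ — not in any rule's target class → [r].
/o/ (between /r/ and /r/) is in the target of rule 2 but the environment (before a nasal consonant) is not met → [o].
/r/ stays [r].
/r/ — not in any rule's target class → [r].
Rule 2 applies to /o/ (between /r/ and /n/: before a nasal consonant) → [õ].
/n/ (between /o/ and /e/) is unaffected → [n].
/e/ — between /n/ and /n/, before a nasal consonant — surfaces as [ẽ] (rule 2).
/n/ (word-final) is unaffected → [n].

[eðiɡrorrõnẽn]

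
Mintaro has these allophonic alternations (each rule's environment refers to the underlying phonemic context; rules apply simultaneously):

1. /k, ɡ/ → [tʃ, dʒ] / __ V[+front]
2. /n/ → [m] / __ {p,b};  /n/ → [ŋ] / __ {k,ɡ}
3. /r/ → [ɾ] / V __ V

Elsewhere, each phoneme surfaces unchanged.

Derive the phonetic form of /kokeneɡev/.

/k/ (word-initial): rule 1 targets it, but not before a front vowel → unchanged [k].
/o/ stays [o].
/k/ (between /o/ and /e/) occurs before a front vowel → [tʃ] by rule 1.
/e/ (between /k/ and /n/) is unaffected → [e].
/n/ (between /e/ and /e/) fails the environment for rule 2, so it stays [n].
/e/ (between /n/ and /ɡ/) is unaffected → [e].
/ɡ/ (between /e/ and /e/): before a front vowel, so rule 1 applies → [dʒ].
/e/ — not in any rule's target class → [e].
/v/ — not in any rule's target class → [v].

[kotʃenedʒev]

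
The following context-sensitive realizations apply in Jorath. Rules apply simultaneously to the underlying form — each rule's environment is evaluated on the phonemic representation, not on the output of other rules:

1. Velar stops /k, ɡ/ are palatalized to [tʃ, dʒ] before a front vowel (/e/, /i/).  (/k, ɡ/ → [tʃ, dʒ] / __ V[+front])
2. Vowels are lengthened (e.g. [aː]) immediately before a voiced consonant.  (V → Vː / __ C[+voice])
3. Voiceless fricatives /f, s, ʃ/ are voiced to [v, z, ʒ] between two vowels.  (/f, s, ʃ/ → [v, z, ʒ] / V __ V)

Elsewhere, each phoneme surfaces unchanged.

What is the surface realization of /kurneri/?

/k/ (word-initial) fails the environment for rule 1, so it stays [k].
/u/ (between /k/ and /r/) occurs before a voiced consonant → [uː] by rule 2.
/e/ — between /n/ and /r/, before a voiced consonant — surfaces as [eː] (rule 2).
/i/ (word-final) fails the environment for rule 2, so it stays [i].

[kuːrneːri]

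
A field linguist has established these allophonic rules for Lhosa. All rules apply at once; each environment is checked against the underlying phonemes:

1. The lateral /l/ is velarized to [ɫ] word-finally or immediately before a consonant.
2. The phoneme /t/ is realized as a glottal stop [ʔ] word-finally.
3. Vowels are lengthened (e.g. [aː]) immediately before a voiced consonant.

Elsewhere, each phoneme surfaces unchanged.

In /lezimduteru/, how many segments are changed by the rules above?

Segments that undergo a rule: /e/ → [eː] (rule 3); /i/ → [iː] (rule 3); /e/ → [eː] (rule 3).
All other segments surface unchanged.

3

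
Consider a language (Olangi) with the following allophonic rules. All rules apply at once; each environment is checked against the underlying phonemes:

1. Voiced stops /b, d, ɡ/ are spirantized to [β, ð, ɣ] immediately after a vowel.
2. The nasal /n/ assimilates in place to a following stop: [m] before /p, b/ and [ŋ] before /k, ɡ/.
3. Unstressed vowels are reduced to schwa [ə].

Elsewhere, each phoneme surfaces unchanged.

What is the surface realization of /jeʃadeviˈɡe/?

/j/ (word-initial): no rule targets it → [j].
/e/ — between /j/ and /ʃ/, in an unstressed syllable — surfaces as [ə] (rule 3).
/ʃ/ (between /e/ and /a/) is unaffected → [ʃ].
Rule 3 applies to /a/ (between /ʃ/ and /d/: in an unstressed syllable) → [ə].
Rule 1 applies to /d/ (between /a/ and /e/: immediately after a vowel) → [ð].
/e/ meets the environment for rule 3 (in an unstressed syllable) → [ə].
/v/ stays [v].
Rule 3 applies to /i/ (between /v/ and /ɡ/: in an unstressed syllable) → [ə].
Rule 1 applies to /ɡ/ (between /i/ and /e/: immediately after a vowel) → [ɣ].
/e/ (word-final) fails the environment for rule 3, so it stays [e].

[jəʃəðəvəˈɣe]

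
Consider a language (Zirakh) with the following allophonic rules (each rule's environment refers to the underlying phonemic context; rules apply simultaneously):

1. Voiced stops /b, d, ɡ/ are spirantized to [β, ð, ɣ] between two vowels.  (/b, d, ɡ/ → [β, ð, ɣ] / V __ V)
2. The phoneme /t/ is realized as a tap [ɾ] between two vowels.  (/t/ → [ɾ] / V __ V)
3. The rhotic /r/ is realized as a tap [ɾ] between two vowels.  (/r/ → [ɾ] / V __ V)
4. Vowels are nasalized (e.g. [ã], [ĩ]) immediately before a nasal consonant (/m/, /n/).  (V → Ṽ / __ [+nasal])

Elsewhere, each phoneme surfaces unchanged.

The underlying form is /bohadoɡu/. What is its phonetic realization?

/b/ (word-initial): rule 1 targets it, but not between two vowels → unchanged [b].
/o/ (between /b/ and /h/) fails the environment for rule 4, so it stays [o].
/a/ — between /h/ and /d/; rule 4 does not apply here → [a].
/d/ (between /a/ and /o/) occurs between two vowels → [ð] by rule 1.
/o/ (between /d/ and /ɡ/) is in the target of rule 4 but the environment (before a nasal consonant) is not met → [o].
/ɡ/ (between /o/ and /u/): between two vowels, so rule 1 applies → [ɣ].
/u/ — word-final; rule 4 does not apply here → [u].

[bohaðoɣu]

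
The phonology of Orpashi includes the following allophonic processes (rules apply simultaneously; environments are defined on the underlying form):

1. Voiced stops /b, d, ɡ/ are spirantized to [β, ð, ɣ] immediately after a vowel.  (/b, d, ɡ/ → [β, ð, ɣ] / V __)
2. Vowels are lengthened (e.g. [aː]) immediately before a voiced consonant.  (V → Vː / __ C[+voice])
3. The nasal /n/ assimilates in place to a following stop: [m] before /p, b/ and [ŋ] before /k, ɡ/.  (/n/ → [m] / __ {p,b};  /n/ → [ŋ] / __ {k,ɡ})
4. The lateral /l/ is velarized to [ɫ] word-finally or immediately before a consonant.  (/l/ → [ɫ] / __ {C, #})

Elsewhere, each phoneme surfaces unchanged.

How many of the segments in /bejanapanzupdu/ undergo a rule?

3

Segments that undergo a rule: /e/ → [eː] (rule 2); /a/ → [aː] (rule 2); /a/ → [aː] (rule 2).
All other segments surface unchanged.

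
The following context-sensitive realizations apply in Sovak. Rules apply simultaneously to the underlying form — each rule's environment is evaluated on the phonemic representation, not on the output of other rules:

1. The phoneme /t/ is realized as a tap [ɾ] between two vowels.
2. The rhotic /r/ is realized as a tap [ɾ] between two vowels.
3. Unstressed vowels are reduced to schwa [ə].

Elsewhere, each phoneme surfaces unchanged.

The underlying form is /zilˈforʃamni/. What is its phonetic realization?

[zəlˈforʃəmnə]

/z/ (word-initial) is unaffected → [z].
Rule 3 applies to /i/ (between /z/ and /l/: in an unstressed syllable) → [ə].
/l/ (between /i/ and /f/): no rule targets it → [l].
/f/ (between /l/ and /o/) is unaffected → [f].
/o/ (between /f/ and /r/): rule 3 targets it, but not in an unstressed syllable → unchanged [o].
/r/ (between /o/ and /ʃ/): rule 2 targets it, but not between two vowels → unchanged [r].
/ʃ/ (between /r/ and /a/) is unaffected → [ʃ].
/a/ meets the environment for rule 3 (in an unstressed syllable) → [ə].
/m/ — not in any rule's target class → [m].
/n/ — not in any rule's target class → [n].
Rule 3 applies to /i/ (word-final: in an unstressed syllable) → [ə].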